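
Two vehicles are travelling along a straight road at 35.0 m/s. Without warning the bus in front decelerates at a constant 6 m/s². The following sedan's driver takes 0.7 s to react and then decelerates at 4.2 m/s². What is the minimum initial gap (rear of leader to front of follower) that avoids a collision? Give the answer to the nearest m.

Leader travels v²/(2a_L) = 1225.000 / 12.000 = 102.083 m before stopping.
Follower covers v·t_r = 35.0000 × 0.7 = 24.500 m while reacting, then v²/(2a_F) = 1225.000 / 8.400 = 145.833 m while braking, for a total of 24.500 + 145.833 = 170.333 m.
Since a_F ≤ a_L and the follower starts braking later, the follower is never slower than the leader, so the closest approach is when both have stopped.
Minimum gap = 170.333 − 102.083 = 68.250 m.

Minimum gap ≈ 68 m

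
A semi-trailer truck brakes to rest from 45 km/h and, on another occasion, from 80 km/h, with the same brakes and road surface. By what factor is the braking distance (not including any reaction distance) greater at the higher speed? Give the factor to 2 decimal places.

Braking distance d = v²/(2a), so with a fixed, d ∝ v².
Factor = (80/45)² = 1.7778² = 3.1606.

Factor ≈ 3.16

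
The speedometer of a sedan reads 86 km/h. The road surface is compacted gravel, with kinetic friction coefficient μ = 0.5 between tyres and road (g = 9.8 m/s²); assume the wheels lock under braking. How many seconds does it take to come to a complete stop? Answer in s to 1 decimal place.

Braking time ≈ 4.9 s

86 km/h ÷ 3.6 = 23.8889 m/s.
a = μg = 0.5 × 9.8 = 4.900 m/s².
Braking time = v/a = 23.8889 / 4.900 = 4.875 s.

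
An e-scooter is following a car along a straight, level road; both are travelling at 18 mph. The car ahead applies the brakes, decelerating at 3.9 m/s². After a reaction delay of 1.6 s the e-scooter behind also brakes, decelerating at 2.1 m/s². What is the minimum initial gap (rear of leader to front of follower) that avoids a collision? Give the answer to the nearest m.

Minimum gap ≈ 20 m

18 mph × 0.44704 = 8.0467 m/s.
Leader travels v²/(2a_L) = 64.749 / 7.800 = 8.301 m before stopping.
Follower covers v·t_r = 8.0467 × 1.6 = 12.875 m while reacting, then v²/(2a_F) = 64.749 / 4.200 = 15.416 m while braking, for a total of 12.875 + 15.416 = 28.291 m.
Since a_F ≤ a_L and the follower starts braking later, the follower is never slower than the leader, so the closest approach is when both have stopped.
Minimum gap = 28.291 − 8.301 = 19.990 m.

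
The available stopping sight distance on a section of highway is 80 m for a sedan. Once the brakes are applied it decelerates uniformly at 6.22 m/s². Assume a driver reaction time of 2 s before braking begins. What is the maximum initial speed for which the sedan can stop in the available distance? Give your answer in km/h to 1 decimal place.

Stopping distance: v·t_r + v²/(2a) = 80 with t_r = 2 s and a = 6.220 m/s².
So v² + 24.880 v − 995.20 = 0.
Positive root: v = −a·t_r + √((a·t_r)² + 2a·d) = −12.440 + √(154.754 + 995.20) = 21.4710 m/s.
21.4710 m/s × 3.6 = 77.296 km/h.

Maximum speed ≈ 77.3 km/h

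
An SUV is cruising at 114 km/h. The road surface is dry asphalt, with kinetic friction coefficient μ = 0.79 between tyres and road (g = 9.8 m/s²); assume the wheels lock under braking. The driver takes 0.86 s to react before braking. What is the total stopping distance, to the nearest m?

Total stopping distance ≈ 92 m

114 km/h ÷ 3.6 = 31.6667 m/s.
a = μg = 0.79 × 9.8 = 7.742 m/s².
Reaction distance = v·t_r = 31.6667 × 0.86 = 27.233 m.
Braking distance = v²/(2a) = 31.6667² / (2 × 7.742) = 1002.780 / 15.484 = 64.762 m.
Total = 27.233 + 64.762 = 91.995 m.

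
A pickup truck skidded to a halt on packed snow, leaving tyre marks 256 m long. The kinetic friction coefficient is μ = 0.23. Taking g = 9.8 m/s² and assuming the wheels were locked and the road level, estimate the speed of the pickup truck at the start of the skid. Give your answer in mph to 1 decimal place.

Deceleration a = μg = 0.23 × 9.8 = 2.254 m/s².
v = √(2a·d) = √(2 × 2.254 × 256) = √1154.048 = 33.9713 m/s.
= 33.9713 ÷ 0.44704 = 75.992 mph.

Initial speed ≈ 76.0 mph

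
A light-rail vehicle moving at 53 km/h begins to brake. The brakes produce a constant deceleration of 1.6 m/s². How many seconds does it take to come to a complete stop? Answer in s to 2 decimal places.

53 km/h ÷ 3.6 = 14.7222 m/s.
Braking time = v/a = 14.7222 / 1.600 = 9.201 s.

Braking time ≈ 9.20 s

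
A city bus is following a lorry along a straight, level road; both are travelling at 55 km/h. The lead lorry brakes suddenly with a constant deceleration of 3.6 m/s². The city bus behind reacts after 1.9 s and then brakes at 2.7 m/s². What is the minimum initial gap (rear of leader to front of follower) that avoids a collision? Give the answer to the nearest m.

55 km/h ÷ 3.6 = 15.2778 m/s.
Leader travels v²/(2a_L) = 233.411 / 7.200 = 32.418 m before stopping.
Follower covers v·t_r = 15.2778 × 1.9 = 29.028 m while reacting, then v²/(2a_F) = 233.411 / 5.400 = 43.224 m while braking, for a total of 29.028 + 43.224 = 72.252 m.
Since a_F ≤ a_L and the follower starts braking later, the follower is never slower than the leader, so the closest approach is when both have stopped.
Minimum gap = 72.252 − 32.418 = 39.834 m.

Minimum gap ≈ 40 m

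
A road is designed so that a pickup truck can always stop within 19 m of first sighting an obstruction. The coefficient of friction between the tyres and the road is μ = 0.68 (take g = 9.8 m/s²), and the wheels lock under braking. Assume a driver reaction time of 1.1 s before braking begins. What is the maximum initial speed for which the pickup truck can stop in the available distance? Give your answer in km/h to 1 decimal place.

a = μg = 0.68 × 9.8 = 6.664 m/s².
Stopping distance: v·t_r + v²/(2a) = 19 with t_r = 1.1 s and a = 6.664 m/s².
So v² + 14.661 v − 253.23 = 0.
Positive root: v = −a·t_r + √((a·t_r)² + 2a·d) = −7.330 + √(53.729 + 253.23) = 10.1902 m/s.
10.1902 m/s × 3.6 = 36.685 km/h.

Maximum speed ≈ 36.7 km/h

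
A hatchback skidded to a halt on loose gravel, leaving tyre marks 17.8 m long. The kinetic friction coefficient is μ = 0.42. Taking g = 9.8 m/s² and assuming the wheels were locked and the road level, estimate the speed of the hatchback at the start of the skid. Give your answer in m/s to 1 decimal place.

Deceleration a = μg = 0.42 × 9.8 = 4.116 m/s².
v = √(2a·d) = √(2 × 4.116 × 17.8) = √146.530 = 12.1050 m/s.

Initial speed ≈ 12.1 m/s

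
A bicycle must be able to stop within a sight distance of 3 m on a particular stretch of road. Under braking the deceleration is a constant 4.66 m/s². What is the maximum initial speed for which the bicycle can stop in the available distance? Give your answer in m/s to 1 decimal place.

Maximum speed ≈ 5.3 m/s

v²/(2a) = d ⇒ v = √(2 × 4.660 × 3) = √27.96 = 5.2877 m/s.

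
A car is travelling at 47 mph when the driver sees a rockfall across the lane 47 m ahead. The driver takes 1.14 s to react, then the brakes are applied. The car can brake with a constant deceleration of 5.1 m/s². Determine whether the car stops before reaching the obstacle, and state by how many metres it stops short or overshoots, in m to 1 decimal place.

47 mph × 0.44704 = 21.0109 m/s.
Reaction distance = 21.0109 × 1.14 = 23.952 m.
Braking distance = v²/(2a) = 441.458 / 10.200 = 43.280 m.
Total stopping distance = 23.952 + 43.280 = 67.232 m, vs 47 m available — it cannot stop in time and overshoots by 67.232 − 47 = 20.232 m.

No — it overshoots by 20.2 m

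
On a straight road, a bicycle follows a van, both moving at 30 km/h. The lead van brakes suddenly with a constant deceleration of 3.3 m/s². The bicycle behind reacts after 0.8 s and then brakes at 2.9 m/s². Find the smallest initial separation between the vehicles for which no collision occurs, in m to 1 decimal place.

30 km/h ÷ 3.6 = 8.3333 m/s.
Leader travels v²/(2a_L) = 69.444 / 6.600 = 10.522 m before stopping.
Follower covers v·t_r = 8.3333 × 0.8 = 6.667 m while reacting, then v²/(2a_F) = 69.444 / 5.800 = 11.973 m while braking, for a total of 6.667 + 11.973 = 18.640 m.
Since a_F ≤ a_L and the follower starts braking later, the follower is never slower than the leader, so the closest approach is when both have stopped.
Minimum gap = 18.640 − 10.522 = 8.118 m.

Minimum gap ≈ 8.1 m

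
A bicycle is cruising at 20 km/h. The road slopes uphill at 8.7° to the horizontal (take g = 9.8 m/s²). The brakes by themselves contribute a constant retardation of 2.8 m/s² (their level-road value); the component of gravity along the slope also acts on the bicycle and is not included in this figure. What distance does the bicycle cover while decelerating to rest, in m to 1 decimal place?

20 km/h ÷ 3.6 = 5.5556 m/s.
Gravity along the uphill slope adds to the braking deceleration: a_eff = 2.800 + 9.8·sin 8.7° = 2.800 + 1.482 = 4.282 m/s².
Braking distance = v²/(2a) = 5.5556² / (2 × 4.282) = 30.865 / 8.564 = 3.604 m.

Braking distance ≈ 3.6 m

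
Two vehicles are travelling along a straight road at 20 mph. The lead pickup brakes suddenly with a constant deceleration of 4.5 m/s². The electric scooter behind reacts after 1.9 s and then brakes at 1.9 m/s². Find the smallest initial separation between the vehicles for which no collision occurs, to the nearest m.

20 mph × 0.44704 = 8.9408 m/s.
Leader travels v²/(2a_L) = 79.938 / 9.000 = 8.882 m before stopping.
Follower covers v·t_r = 8.9408 × 1.9 = 16.988 m while reacting, then v²/(2a_F) = 79.938 / 3.800 = 21.036 m while braking, for a total of 16.988 + 21.036 = 38.024 m.
Since a_F ≤ a_L and the follower starts braking later, the follower is never slower than the leader, so the closest approach is when both have stopped.
Minimum gap = 38.024 − 8.882 = 29.142 m.

Minimum gap ≈ 29 m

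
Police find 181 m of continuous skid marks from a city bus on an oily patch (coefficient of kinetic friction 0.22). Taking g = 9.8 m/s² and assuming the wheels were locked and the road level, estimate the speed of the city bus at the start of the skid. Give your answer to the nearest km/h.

Initial speed ≈ 101 km/h

Deceleration a = μg = 0.22 × 9.8 = 2.156 m/s².
v = √(2a·d) = √(2 × 2.156 × 181) = √780.472 = 27.9369 m/s.
= 27.9369 × 3.6 = 100.573 km/h.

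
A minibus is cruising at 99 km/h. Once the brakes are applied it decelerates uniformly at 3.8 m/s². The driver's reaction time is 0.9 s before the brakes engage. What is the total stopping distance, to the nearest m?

Total stopping distance ≈ 124 m

99 km/h ÷ 3.6 = 27.5000 m/s.
Reaction distance = v·t_r = 27.5000 × 0.9 = 24.750 m.
Braking distance = v²/(2a) = 27.5000² / (2 × 3.800) = 756.250 / 7.600 = 99.507 m.
Total = 24.750 + 99.507 = 124.257 m.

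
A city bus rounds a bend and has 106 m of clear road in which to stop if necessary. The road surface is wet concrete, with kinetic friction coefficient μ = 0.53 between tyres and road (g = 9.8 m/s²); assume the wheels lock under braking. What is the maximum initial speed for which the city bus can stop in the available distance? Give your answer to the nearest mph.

Maximum speed ≈ 74 mph

a = μg = 0.53 × 9.8 = 5.194 m/s².
v²/(2a) = d ⇒ v = √(2 × 5.194 × 106) = √1101.13 = 33.1833 m/s.
33.1833 m/s ÷ 0.44704 = 74.229 mph.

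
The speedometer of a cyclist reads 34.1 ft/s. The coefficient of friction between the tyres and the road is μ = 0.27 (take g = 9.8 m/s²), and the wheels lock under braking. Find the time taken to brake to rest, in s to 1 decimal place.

Braking time ≈ 3.9 s

34.1 ft/s × 0.3048 = 10.3937 m/s.
a = μg = 0.27 × 9.8 = 2.646 m/s².
Braking time = v/a = 10.3937 / 2.646 = 3.928 s.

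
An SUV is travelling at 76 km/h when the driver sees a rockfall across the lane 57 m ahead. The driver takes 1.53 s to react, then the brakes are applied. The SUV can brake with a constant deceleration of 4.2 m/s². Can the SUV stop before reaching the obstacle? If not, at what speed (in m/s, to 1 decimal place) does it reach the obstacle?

76 km/h ÷ 3.6 = 21.1111 m/s.
Reaction distance = 21.1111 × 1.53 = 32.300 m.
Braking distance needed to stop: v²/(2a) = 445.679 / 8.400 = 53.057 m, so total needed = 32.300 + 53.057 = 85.357 m > 57 m — it cannot stop.
Distance remaining when braking begins: 57 − 32.300 = 24.700 m.
v² = v₀² − 2a·d = 445.679 − 2 × 4.200 × 24.700 = 238.199 m²/s².
v = √238.199 = 15.434 m/s.

No — it strikes the obstacle at 15.4 m/s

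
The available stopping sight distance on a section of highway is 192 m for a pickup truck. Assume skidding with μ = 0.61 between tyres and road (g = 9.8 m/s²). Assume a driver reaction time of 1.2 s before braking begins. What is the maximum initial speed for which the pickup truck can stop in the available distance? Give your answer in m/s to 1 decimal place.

a = μg = 0.61 × 9.8 = 5.978 m/s².
Stopping distance: v·t_r + v²/(2a) = 192 with t_r = 1.2 s and a = 5.978 m/s².
So v² + 14.347 v − 2295.55 = 0.
Positive root: v = −a·t_r + √((a·t_r)² + 2a·d) = −7.174 + √(51.466 + 2295.55) = 41.2720 m/s.

Maximum speed ≈ 41.3 m/s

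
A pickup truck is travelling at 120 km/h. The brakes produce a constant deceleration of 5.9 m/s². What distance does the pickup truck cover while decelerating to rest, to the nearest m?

120 km/h ÷ 3.6 = 33.3333 m/s.
Braking distance = v²/(2a) = 33.3333² / (2 × 5.900) = 1111.109 / 11.800 = 94.162 m.

Braking distance ≈ 94 m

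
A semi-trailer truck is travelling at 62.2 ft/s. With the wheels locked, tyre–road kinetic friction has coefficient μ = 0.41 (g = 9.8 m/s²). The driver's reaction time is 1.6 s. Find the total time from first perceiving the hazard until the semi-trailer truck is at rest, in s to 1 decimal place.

62.2 ft/s × 0.3048 = 18.9586 m/s.
a = μg = 0.41 × 9.8 = 4.018 m/s².
Braking time = v/a = 18.9586 / 4.018 = 4.718 s.
Total = 1.6 + 4.718 = 6.318 s.

Total time ≈ 6.3 s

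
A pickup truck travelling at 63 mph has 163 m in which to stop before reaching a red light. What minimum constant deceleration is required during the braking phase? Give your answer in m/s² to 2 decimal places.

63 mph × 0.44704 = 28.1635 m/s.
v² = 2a·d ⇒ a = v²/(2d) = 28.1635² / (2 × 163.000) = 793.183 / 326.000 = 2.4331 m/s².

Required deceleration ≈ 2.43 m/s²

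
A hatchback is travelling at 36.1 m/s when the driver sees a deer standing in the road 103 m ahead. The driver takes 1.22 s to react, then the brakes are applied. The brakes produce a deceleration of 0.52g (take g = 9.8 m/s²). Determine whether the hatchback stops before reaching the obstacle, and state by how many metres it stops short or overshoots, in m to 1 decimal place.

No — it overshoots by 68.9 m

a = 0.52 × 9.8 = 5.096 m/s².
Reaction distance = 36.1000 × 1.22 = 44.042 m.
Braking distance = v²/(2a) = 1303.210 / 10.192 = 127.866 m.
Total stopping distance = 44.042 + 127.866 = 171.908 m, vs 103 m available — it cannot stop in time and overshoots by 171.908 − 103 = 68.908 m.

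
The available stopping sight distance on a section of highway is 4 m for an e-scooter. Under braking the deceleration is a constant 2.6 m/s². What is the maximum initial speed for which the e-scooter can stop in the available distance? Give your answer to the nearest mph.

v²/(2a) = d ⇒ v = √(2 × 2.600 × 4) = √20.80 = 4.5607 m/s.
4.5607 m/s ÷ 0.44704 = 10.202 mph.

Maximum speed ≈ 10 mph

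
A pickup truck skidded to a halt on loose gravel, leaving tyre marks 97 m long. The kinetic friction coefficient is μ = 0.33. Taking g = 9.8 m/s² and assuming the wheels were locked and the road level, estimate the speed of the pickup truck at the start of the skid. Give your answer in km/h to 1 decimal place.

Deceleration a = μg = 0.33 × 9.8 = 3.234 m/s².
v = √(2a·d) = √(2 × 3.234 × 97) = √627.396 = 25.0479 m/s.
= 25.0479 × 3.6 = 90.172 km/h.

Initial speed ≈ 90.2 km/h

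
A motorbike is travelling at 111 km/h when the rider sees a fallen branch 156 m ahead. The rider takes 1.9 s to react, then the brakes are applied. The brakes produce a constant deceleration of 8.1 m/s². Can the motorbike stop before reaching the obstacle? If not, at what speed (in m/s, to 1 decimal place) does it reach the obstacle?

Yes — it stops about 38.7 m short of the obstacle, so it never reaches it

111 km/h ÷ 3.6 = 30.8333 m/s.
Reaction distance = 30.8333 × 1.9 = 58.583 m.
Braking distance = v²/(2a) = 950.692 / 16.200 = 58.685 m.
Total stopping distance = 58.583 + 58.685 = 117.268 m, vs 156 m available — it stops with 156 − 117.268 = 38.732 m to spare.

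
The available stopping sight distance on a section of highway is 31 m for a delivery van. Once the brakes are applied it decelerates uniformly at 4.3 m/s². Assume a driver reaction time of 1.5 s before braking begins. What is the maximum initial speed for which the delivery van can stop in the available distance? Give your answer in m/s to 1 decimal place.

Maximum speed ≈ 11.1 m/s

Stopping distance: v·t_r + v²/(2a) = 31 with t_r = 1.5 s and a = 4.300 m/s².
So v² + 12.900 v − 266.60 = 0.
Positive root: v = −a·t_r + √((a·t_r)² + 2a·d) = −6.450 + √(41.602 + 266.60) = 11.1057 m/s.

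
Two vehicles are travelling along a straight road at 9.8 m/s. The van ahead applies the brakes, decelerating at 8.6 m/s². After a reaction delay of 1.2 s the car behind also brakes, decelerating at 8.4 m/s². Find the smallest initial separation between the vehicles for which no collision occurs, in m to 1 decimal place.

Minimum gap ≈ 11.9 m

Leader travels v²/(2a_L) = 96.040 / 17.200 = 5.584 m before stopping.
Follower covers v·t_r = 9.8000 × 1.2 = 11.760 m while reacting, then v²/(2a_F) = 96.040 / 16.800 = 5.717 m while braking, for a total of 11.760 + 5.717 = 17.477 m.
Since a_F ≤ a_L and the follower starts braking later, the follower is never slower than the leader, so the closest approach is when both have stopped.
Minimum gap = 17.477 − 5.584 = 11.893 m.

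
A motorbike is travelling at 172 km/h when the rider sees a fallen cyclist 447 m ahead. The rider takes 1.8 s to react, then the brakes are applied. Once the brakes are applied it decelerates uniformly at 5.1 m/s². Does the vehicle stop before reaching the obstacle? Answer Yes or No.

172 km/h ÷ 3.6 = 47.7778 m/s.
Reaction distance = 47.7778 × 1.8 = 86.000 m.
Braking distance = v²/(2a) = 2282.718 / 10.200 = 223.796 m.
Total stopping distance = 86.000 + 223.796 = 309.796 m, vs 447 m available — it stops with 447 − 309.796 = 137.204 m to spare.

Yes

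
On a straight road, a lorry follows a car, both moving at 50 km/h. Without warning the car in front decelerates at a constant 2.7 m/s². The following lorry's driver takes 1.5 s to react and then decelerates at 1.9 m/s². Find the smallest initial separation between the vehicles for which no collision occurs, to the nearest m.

50 km/h ÷ 3.6 = 13.8889 m/s.
Leader travels v²/(2a_L) = 192.902 / 5.400 = 35.723 m before stopping.
Follower covers v·t_r = 13.8889 × 1.5 = 20.833 m while reacting, then v²/(2a_F) = 192.902 / 3.800 = 50.764 m while braking, for a total of 20.833 + 50.764 = 71.597 m.
Since a_F ≤ a_L and the follower starts braking later, the follower is never slower than the leader, so the closest approach is when both have stopped.
Minimum gap = 71.597 − 35.723 = 35.874 m.

Minimum gap ≈ 36 m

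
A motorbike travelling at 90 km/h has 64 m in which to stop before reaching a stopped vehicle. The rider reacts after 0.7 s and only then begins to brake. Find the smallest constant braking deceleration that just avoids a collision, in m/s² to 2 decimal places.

Required deceleration ≈ 6.72 m/s²

90 km/h ÷ 3.6 = 25.0000 m/s.
Distance covered during reaction = 25.0000 × 0.7 = 17.500 m.
Distance available for braking: 64 − 17.500 = 46.500 m.
v² = 2a·d ⇒ a = v²/(2d) = 25.0000² / (2 × 46.500) = 625.000 / 93.000 = 6.7204 m/s².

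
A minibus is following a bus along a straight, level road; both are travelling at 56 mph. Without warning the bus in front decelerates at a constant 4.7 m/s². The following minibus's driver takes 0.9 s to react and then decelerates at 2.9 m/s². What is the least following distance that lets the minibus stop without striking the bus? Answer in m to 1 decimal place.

Minimum gap ≈ 63.9 m

56 mph × 0.44704 = 25.0342 m/s.
Leader travels v²/(2a_L) = 626.711 / 9.400 = 66.671 m before stopping.
Follower covers v·t_r = 25.0342 × 0.9 = 22.531 m while reacting, then v²/(2a_F) = 626.711 / 5.800 = 108.054 m while braking, for a total of 22.531 + 108.054 = 130.585 m.
Since a_F ≤ a_L and the follower starts braking later, the follower is never slower than the leader, so the closest approach is when both have stopped.
Minimum gap = 130.585 − 66.671 = 63.914 m.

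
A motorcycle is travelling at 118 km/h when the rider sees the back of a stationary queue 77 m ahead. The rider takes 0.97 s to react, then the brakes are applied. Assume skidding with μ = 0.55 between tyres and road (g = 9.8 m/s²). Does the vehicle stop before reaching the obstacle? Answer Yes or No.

No

118 km/h ÷ 3.6 = 32.7778 m/s.
a = μg = 0.55 × 9.8 = 5.390 m/s².
Reaction distance = 32.7778 × 0.97 = 31.794 m.
Braking distance = v²/(2a) = 1074.384 / 10.780 = 99.665 m.
Total stopping distance = 31.794 + 99.665 = 131.459 m, vs 77 m available — it cannot stop in time and overshoots by 131.459 − 77 = 54.459 m.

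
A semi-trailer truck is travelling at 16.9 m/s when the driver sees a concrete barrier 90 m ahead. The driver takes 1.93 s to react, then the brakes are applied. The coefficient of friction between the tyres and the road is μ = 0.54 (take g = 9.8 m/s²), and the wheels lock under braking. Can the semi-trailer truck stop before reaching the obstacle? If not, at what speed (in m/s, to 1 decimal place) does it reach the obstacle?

a = μg = 0.54 × 9.8 = 5.292 m/s².
Reaction distance = 16.9000 × 1.93 = 32.617 m.
Braking distance = v²/(2a) = 285.610 / 10.584 = 26.985 m.
Total stopping distance = 32.617 + 26.985 = 59.602 m, vs 90 m available — it stops with 90 − 59.602 = 30.398 m to spare.

Yes — it stops about 30.4 m short of the obstacle, so it never reaches it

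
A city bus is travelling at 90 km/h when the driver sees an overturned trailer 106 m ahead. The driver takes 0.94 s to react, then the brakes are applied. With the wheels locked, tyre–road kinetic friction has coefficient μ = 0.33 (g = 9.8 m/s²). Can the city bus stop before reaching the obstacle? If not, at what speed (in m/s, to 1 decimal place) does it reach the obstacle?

No — it strikes the obstacle at 9.6 m/s

90 km/h ÷ 3.6 = 25.0000 m/s.
a = μg = 0.33 × 9.8 = 3.234 m/s².
Reaction distance = 25.0000 × 0.94 = 23.500 m.
Braking distance needed to stop: v²/(2a) = 625.000 / 6.468 = 96.630 m, so total needed = 23.500 + 96.630 = 120.130 m > 106 m — it cannot stop.
Distance remaining when braking begins: 106 − 23.500 = 82.500 m.
v² = v₀² − 2a·d = 625.000 − 2 × 3.234 × 82.500 = 91.390 m²/s².
v = √91.390 = 9.560 m/s.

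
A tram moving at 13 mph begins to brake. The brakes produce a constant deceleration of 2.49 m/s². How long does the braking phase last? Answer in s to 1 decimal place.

Braking time ≈ 2.3 s

13 mph × 0.44704 = 5.8115 m/s.
Braking time = v/a = 5.8115 / 2.490 = 2.334 s.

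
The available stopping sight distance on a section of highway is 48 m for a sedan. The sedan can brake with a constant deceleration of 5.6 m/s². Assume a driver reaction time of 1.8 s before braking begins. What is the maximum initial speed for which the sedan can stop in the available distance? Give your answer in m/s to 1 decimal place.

Maximum speed ≈ 15.2 m/s

Stopping distance: v·t_r + v²/(2a) = 48 with t_r = 1.8 s and a = 5.600 m/s².
So v² + 20.160 v − 537.60 = 0.
Positive root: v = −a·t_r + √((a·t_r)² + 2a·d) = −10.080 + √(101.606 + 537.60) = 15.2025 m/s.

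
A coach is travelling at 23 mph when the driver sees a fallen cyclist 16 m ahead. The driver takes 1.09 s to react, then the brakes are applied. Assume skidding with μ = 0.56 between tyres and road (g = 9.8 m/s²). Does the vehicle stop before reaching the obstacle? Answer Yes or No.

23 mph × 0.44704 = 10.2819 m/s.
a = μg = 0.56 × 9.8 = 5.488 m/s².
Reaction distance = 10.2819 × 1.09 = 11.207 m.
Braking distance = v²/(2a) = 105.717 / 10.976 = 9.632 m.
Total stopping distance = 11.207 + 9.632 = 20.839 m, vs 16 m available — it cannot stop in time and overshoots by 20.839 − 16 = 4.839 m.

No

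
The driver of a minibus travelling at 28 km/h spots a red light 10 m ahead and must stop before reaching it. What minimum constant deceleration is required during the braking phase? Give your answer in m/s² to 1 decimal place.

28 km/h ÷ 3.6 = 7.7778 m/s.
v² = 2a·d ⇒ a = v²/(2d) = 7.7778² / (2 × 10.000) = 60.494 / 20.000 = 3.0247 m/s².

Required deceleration ≈ 3.0 m/s²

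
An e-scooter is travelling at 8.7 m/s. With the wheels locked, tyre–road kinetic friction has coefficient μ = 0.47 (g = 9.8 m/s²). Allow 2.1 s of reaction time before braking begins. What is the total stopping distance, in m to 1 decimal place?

a = μg = 0.47 × 9.8 = 4.606 m/s².
Reaction distance = v·t_r = 8.7000 × 2.1 = 18.270 m.
Braking distance = v²/(2a) = 8.7000² / (2 × 4.606) = 75.690 / 9.212 = 8.216 m.
Total = 18.270 + 8.216 = 26.486 m.

Total stopping distance ≈ 26.5 m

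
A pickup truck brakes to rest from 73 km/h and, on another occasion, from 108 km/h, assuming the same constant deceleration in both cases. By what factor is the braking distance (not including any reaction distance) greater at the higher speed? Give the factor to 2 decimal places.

Factor ≈ 2.19

Braking distance d = v²/(2a), so with a fixed, d ∝ v².
Factor = (108/73)² = 1.4795² = 2.1889.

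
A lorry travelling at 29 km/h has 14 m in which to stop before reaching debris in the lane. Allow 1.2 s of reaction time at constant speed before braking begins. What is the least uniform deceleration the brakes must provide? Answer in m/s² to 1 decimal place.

Required deceleration ≈ 7.5 m/s²

29 km/h ÷ 3.6 = 8.0556 m/s.
Distance covered during reaction = 8.0556 × 1.2 = 9.667 m.
Distance available for braking: 14 − 9.667 = 4.333 m.
v² = 2a·d ⇒ a = v²/(2d) = 8.0556² / (2 × 4.333) = 64.893 / 8.666 = 7.4882 m/s².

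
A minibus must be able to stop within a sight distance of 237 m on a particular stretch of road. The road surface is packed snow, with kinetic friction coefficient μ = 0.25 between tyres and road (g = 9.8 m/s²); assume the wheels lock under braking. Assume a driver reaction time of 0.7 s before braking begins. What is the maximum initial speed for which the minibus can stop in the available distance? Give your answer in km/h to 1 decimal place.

a = μg = 0.25 × 9.8 = 2.450 m/s².
Stopping distance: v·t_r + v²/(2a) = 237 with t_r = 0.7 s and a = 2.450 m/s².
So v² + 3.430 v − 1161.30 = 0.
Positive root: v = −a·t_r + √((a·t_r)² + 2a·d) = −1.715 + √(2.941 + 1161.30) = 32.4060 m/s.
32.4060 m/s × 3.6 = 116.662 km/h.

Maximum speed ≈ 116.7 km/h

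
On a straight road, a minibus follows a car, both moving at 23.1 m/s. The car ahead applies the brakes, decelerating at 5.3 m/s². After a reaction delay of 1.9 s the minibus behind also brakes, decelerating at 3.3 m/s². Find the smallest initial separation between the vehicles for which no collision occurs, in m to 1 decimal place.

Leader travels v²/(2a_L) = 533.610 / 10.600 = 50.341 m before stopping.
Follower covers v·t_r = 23.1000 × 1.9 = 43.890 m while reacting, then v²/(2a_F) = 533.610 / 6.600 = 80.850 m while braking, for a total of 43.890 + 80.850 = 124.740 m.
Since a_F ≤ a_L and the follower starts braking later, the follower is never slower than the leader, so the closest approach is when both have stopped.
Minimum gap = 124.740 − 50.341 = 74.399 m.

Minimum gap ≈ 74.4 m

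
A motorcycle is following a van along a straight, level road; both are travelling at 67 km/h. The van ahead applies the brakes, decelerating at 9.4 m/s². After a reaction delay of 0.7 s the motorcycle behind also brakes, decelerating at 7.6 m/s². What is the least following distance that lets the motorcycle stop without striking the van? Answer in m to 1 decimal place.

Minimum gap ≈ 17.4 m

67 km/h ÷ 3.6 = 18.6111 m/s.
Leader travels v²/(2a_L) = 346.373 / 18.800 = 18.424 m before stopping.
Follower covers v·t_r = 18.6111 × 0.7 = 13.028 m while reacting, then v²/(2a_F) = 346.373 / 15.200 = 22.788 m while braking, for a total of 13.028 + 22.788 = 35.816 m.
Since a_F ≤ a_L and the follower starts braking later, the follower is never slower than the leader, so the closest approach is when both have stopped.
Minimum gap = 35.816 − 18.424 = 17.392 m.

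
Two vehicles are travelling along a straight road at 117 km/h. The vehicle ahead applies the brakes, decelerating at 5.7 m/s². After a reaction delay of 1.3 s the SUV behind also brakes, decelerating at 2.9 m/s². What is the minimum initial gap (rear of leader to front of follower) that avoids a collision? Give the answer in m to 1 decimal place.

117 km/h ÷ 3.6 = 32.5000 m/s.
Leader travels v²/(2a_L) = 1056.250 / 11.400 = 92.654 m before stopping.
Follower covers v·t_r = 32.5000 × 1.3 = 42.250 m while reacting, then v²/(2a_F) = 1056.250 / 5.800 = 182.112 m while braking, for a total of 42.250 + 182.112 = 224.362 m.
Since a_F ≤ a_L and the follower starts braking later, the follower is never slower than the leader, so the closest approach is when both have stopped.
Minimum gap = 224.362 − 92.654 = 131.708 m.

Minimum gap ≈ 131.7 m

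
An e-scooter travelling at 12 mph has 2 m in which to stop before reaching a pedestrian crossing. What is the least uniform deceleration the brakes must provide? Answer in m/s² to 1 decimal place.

Required deceleration ≈ 7.2 m/s²

12 mph × 0.44704 = 5.3645 m/s.
v² = 2a·d ⇒ a = v²/(2d) = 5.3645² / (2 × 2.000) = 28.778 / 4.000 = 7.1945 m/s².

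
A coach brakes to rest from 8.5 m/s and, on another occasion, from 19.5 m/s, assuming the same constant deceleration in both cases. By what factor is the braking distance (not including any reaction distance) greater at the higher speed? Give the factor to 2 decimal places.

Braking distance d = v²/(2a), so with a fixed, d ∝ v².
Factor = (19.5/8.5)² = 2.2941² = 5.2629.

Factor ≈ 5.26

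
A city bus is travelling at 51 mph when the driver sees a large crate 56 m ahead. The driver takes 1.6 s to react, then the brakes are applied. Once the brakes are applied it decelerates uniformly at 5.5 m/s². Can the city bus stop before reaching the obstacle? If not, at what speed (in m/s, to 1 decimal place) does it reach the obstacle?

51 mph × 0.44704 = 22.7990 m/s.
Reaction distance = 22.7990 × 1.6 = 36.478 m.
Braking distance needed to stop: v²/(2a) = 519.794 / 11.000 = 47.254 m, so total needed = 36.478 + 47.254 = 83.732 m > 56 m — it cannot stop.
Distance remaining when braking begins: 56 − 36.478 = 19.522 m.
v² = v₀² − 2a·d = 519.794 − 2 × 5.500 × 19.522 = 305.052 m²/s².
v = √305.052 = 17.466 m/s.

No — it strikes the obstacle at 17.5 m/s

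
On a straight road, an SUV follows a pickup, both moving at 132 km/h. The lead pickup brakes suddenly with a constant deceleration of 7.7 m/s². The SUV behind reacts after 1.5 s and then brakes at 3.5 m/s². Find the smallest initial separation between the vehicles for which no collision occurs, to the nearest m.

Minimum gap ≈ 160 m

132 km/h ÷ 3.6 = 36.6667 m/s.
Leader travels v²/(2a_L) = 1344.447 / 15.400 = 87.302 m before stopping.
Follower covers v·t_r = 36.6667 × 1.5 = 55.000 m while reacting, then v²/(2a_F) = 1344.447 / 7.000 = 192.064 m while braking, for a total of 55.000 + 192.064 = 247.064 m.
Since a_F ≤ a_L and the follower starts braking later, the follower is never slower than the leader, so the closest approach is when both have stopped.
Minimum gap = 247.064 − 87.302 = 159.762 m.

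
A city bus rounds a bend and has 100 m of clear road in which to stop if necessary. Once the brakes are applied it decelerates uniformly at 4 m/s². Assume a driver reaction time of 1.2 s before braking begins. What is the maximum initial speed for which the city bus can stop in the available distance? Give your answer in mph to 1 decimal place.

Maximum speed ≈ 53.4 mph

Stopping distance: v·t_r + v²/(2a) = 100 with t_r = 1.2 s and a = 4.000 m/s².
So v² + 9.600 v − 800.00 = 0.
Positive root: v = −a·t_r + √((a·t_r)² + 2a·d) = −4.800 + √(23.040 + 800.00) = 23.8887 m/s.
23.8887 m/s ÷ 0.44704 = 53.438 mph.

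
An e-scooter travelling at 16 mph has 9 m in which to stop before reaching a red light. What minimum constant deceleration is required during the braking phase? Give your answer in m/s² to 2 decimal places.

Required deceleration ≈ 2.84 m/s²

16 mph × 0.44704 = 7.1526 m/s.
v² = 2a·d ⇒ a = v²/(2d) = 7.1526² / (2 × 9.000) = 51.160 / 18.000 = 2.8422 m/s².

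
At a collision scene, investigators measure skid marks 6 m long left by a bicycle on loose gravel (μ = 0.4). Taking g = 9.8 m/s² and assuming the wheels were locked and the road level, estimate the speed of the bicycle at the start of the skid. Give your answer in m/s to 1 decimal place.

Initial speed ≈ 6.9 m/s

Deceleration a = μg = 0.4 × 9.8 = 3.920 m/s².
v = √(2a·d) = √(2 × 3.920 × 6) = √47.040 = 6.8586 m/s.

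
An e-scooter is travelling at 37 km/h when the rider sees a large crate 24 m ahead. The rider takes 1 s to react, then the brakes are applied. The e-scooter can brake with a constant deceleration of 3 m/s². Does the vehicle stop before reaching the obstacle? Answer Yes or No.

37 km/h ÷ 3.6 = 10.2778 m/s.
Reaction distance = 10.2778 × 1 = 10.278 m.
Braking distance = v²/(2a) = 105.633 / 6.000 = 17.605 m.
Total stopping distance = 10.278 + 17.605 = 27.883 m, vs 24 m available — it cannot stop in time and overshoots by 27.883 − 24 = 3.883 m.

No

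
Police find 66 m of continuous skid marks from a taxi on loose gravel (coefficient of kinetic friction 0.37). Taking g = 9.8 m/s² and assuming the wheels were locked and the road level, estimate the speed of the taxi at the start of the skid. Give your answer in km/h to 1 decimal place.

Deceleration a = μg = 0.37 × 9.8 = 3.626 m/s².
v = √(2a·d) = √(2 × 3.626 × 66) = √478.632 = 21.8777 m/s.
= 21.8777 × 3.6 = 78.760 km/h.

Initial speed ≈ 78.8 km/h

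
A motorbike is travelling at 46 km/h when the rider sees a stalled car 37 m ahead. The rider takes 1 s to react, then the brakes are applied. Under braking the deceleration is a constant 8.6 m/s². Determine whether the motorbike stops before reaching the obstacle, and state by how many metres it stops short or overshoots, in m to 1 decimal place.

46 km/h ÷ 3.6 = 12.7778 m/s.
Reaction distance = 12.7778 × 1 = 12.778 m.
Braking distance = v²/(2a) = 163.272 / 17.200 = 9.493 m.
Total stopping distance = 12.778 + 9.493 = 22.271 m, vs 37 m available — it stops with 37 − 22.271 = 14.729 m to spare.

Yes — it stops 14.7 m short of the obstacle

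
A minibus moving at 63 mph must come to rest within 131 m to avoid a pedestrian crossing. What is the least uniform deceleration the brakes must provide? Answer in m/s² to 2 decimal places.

Required deceleration ≈ 3.03 m/s²

63 mph × 0.44704 = 28.1635 m/s.
v² = 2a·d ⇒ a = v²/(2d) = 28.1635² / (2 × 131.000) = 793.183 / 262.000 = 3.0274 m/s².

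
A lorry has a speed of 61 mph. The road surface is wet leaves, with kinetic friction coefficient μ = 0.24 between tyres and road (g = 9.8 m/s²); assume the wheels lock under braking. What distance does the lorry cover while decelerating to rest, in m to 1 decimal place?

Braking distance ≈ 158.1 m

61 mph × 0.44704 = 27.2694 m/s.
a = μg = 0.24 × 9.8 = 2.352 m/s².
Braking distance = v²/(2a) = 27.2694² / (2 × 2.352) = 743.620 / 4.704 = 158.082 m.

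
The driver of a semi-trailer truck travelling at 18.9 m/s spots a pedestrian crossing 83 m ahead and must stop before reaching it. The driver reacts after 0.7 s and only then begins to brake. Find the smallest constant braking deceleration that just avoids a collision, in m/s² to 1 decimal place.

Required deceleration ≈ 2.6 m/s²

Distance covered during reaction = 18.9000 × 0.7 = 13.230 m.
Distance available for braking: 83 − 13.230 = 69.770 m.
v² = 2a·d ⇒ a = v²/(2d) = 18.9000² / (2 × 69.770) = 357.210 / 139.540 = 2.5599 m/s².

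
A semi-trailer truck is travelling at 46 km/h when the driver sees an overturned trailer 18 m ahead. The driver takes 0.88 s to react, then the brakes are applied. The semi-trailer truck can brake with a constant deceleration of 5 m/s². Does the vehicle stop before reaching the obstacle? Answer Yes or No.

46 km/h ÷ 3.6 = 12.7778 m/s.
Reaction distance = 12.7778 × 0.88 = 11.244 m.
Braking distance = v²/(2a) = 163.272 / 10.000 = 16.327 m.
Total stopping distance = 11.244 + 16.327 = 27.571 m, vs 18 m available — it cannot stop in time and overshoots by 27.571 − 18 = 9.571 m.

No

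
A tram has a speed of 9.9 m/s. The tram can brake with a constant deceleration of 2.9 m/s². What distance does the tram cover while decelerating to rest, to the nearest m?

Braking distance = v²/(2a) = 9.9000² / (2 × 2.900) = 98.010 / 5.800 = 16.898 m.

Braking distance ≈ 17 m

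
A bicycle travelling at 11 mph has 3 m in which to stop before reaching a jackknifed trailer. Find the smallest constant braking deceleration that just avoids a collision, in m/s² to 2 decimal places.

11 mph × 0.44704 = 4.9174 m/s.
v² = 2a·d ⇒ a = v²/(2d) = 4.9174² / (2 × 3.000) = 24.181 / 6.000 = 4.0302 m/s².

Required deceleration ≈ 4.03 m/s²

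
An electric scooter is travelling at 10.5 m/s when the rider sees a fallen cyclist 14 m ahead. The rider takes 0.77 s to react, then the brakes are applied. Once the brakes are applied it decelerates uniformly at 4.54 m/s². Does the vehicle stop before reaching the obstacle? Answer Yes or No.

Reaction distance = 10.5000 × 0.77 = 8.085 m.
Braking distance = v²/(2a) = 110.250 / 9.080 = 12.142 m.
Total stopping distance = 8.085 + 12.142 = 20.227 m, vs 14 m available — it cannot stop in time and overshoots by 20.227 − 14 = 6.227 m.

No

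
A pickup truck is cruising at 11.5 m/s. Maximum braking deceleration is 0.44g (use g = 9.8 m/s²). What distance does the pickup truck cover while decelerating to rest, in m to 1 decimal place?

Braking distance ≈ 15.3 m

a = 0.44 × 9.8 = 4.312 m/s².
Braking distance = v²/(2a) = 11.5000² / (2 × 4.312) = 132.250 / 8.624 = 15.335 m.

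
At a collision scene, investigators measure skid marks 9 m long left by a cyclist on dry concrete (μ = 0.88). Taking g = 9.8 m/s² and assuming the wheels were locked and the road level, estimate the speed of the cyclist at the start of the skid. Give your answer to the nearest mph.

Deceleration a = μg = 0.88 × 9.8 = 8.624 m/s².
v = √(2a·d) = √(2 × 8.624 × 9) = √155.232 = 12.4592 m/s.
= 12.4592 ÷ 0.44704 = 27.870 mph.

Initial speed ≈ 28 mph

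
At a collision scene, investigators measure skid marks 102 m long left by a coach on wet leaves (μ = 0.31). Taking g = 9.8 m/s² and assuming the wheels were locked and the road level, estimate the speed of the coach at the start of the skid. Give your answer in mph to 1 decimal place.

Deceleration a = μg = 0.31 × 9.8 = 3.038 m/s².
v = √(2a·d) = √(2 × 3.038 × 102) = √619.752 = 24.8948 m/s.
= 24.8948 ÷ 0.44704 = 55.688 mph.

Initial speed ≈ 55.7 mph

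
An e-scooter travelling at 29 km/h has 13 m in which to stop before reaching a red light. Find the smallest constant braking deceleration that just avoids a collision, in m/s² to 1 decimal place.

Required deceleration ≈ 2.5 m/s²

29 km/h ÷ 3.6 = 8.0556 m/s.
v² = 2a·d ⇒ a = v²/(2d) = 8.0556² / (2 × 13.000) = 64.893 / 26.000 = 2.4959 m/s².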